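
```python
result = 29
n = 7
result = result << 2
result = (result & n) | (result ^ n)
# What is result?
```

Trace (tracking result):
result = 29  # -> result = 29
n = 7  # -> n = 7
result = result << 2  # -> result = 116
result = result & n | result ^ n  # -> result = 119

Answer: 119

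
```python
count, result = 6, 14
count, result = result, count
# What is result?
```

Trace (tracking result):
count, result = (6, 14)  # -> count = 6, result = 14
count, result = (result, count)  # -> count = 14, result = 6

Answer: 6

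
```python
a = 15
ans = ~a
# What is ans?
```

Answer: -16

Derivation:
Trace (tracking ans):
a = 15  # -> a = 15
ans = ~a  # -> ans = -16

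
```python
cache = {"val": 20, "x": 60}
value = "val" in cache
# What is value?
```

Answer: True

Derivation:
Trace (tracking value):
cache = {'val': 20, 'x': 60}  # -> cache = {'val': 20, 'x': 60}
value = 'val' in cache  # -> value = True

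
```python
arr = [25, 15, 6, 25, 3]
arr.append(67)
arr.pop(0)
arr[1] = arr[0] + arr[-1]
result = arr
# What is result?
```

Answer: [15, 82, 25, 3, 67]

Derivation:
Trace (tracking result):
arr = [25, 15, 6, 25, 3]  # -> arr = [25, 15, 6, 25, 3]
arr.append(67)  # -> arr = [25, 15, 6, 25, 3, 67]
arr.pop(0)  # -> arr = [15, 6, 25, 3, 67]
arr[1] = arr[0] + arr[-1]  # -> arr = [15, 82, 25, 3, 67]
result = arr  # -> result = [15, 82, 25, 3, 67]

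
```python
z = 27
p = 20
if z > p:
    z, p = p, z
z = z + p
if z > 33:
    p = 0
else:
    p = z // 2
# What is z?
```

Answer: 47

Derivation:
Trace (tracking z):
z = 27  # -> z = 27
p = 20  # -> p = 20
if z > p:  # condition is True
    z, p = (p, z)  # -> z = 20, p = 27
z = z + p  # -> z = 47
if z > 33:  # condition is True
    p = 0  # -> p = 0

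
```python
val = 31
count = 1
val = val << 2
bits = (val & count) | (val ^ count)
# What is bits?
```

Answer: 125

Derivation:
Trace (tracking bits):
val = 31  # -> val = 31
count = 1  # -> count = 1
val = val << 2  # -> val = 124
bits = val & count | val ^ count  # -> bits = 125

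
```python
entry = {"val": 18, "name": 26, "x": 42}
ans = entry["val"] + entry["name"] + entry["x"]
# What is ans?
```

Trace (tracking ans):
entry = {'val': 18, 'name': 26, 'x': 42}  # -> entry = {'val': 18, 'name': 26, 'x': 42}
ans = entry['val'] + entry['name'] + entry['x']  # -> ans = 86

Answer: 86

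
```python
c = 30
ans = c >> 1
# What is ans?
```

Answer: 15

Derivation:
Trace (tracking ans):
c = 30  # -> c = 30
ans = c >> 1  # -> ans = 15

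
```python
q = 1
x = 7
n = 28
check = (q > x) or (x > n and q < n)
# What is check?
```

Answer: False

Derivation:
Trace (tracking check):
q = 1  # -> q = 1
x = 7  # -> x = 7
n = 28  # -> n = 28
check = q > x or (x > n and q < n)  # -> check = False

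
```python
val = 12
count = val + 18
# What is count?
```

Trace (tracking count):
val = 12  # -> val = 12
count = val + 18  # -> count = 30

Answer: 30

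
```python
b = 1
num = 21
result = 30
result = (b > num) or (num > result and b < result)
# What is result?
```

Trace (tracking result):
b = 1  # -> b = 1
num = 21  # -> num = 21
result = 30  # -> result = 30
result = b > num or (num > result and b < result)  # -> result = False

Answer: False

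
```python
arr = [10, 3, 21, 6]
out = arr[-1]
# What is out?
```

Trace (tracking out):
arr = [10, 3, 21, 6]  # -> arr = [10, 3, 21, 6]
out = arr[-1]  # -> out = 6

Answer: 6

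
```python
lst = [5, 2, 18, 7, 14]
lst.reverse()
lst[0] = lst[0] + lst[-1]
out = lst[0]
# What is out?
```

Trace (tracking out):
lst = [5, 2, 18, 7, 14]  # -> lst = [5, 2, 18, 7, 14]
lst.reverse()  # -> lst = [14, 7, 18, 2, 5]
lst[0] = lst[0] + lst[-1]  # -> lst = [19, 7, 18, 2, 5]
out = lst[0]  # -> out = 19

Answer: 19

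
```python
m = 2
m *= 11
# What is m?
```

Trace (tracking m):
m = 2  # -> m = 2
m *= 11  # -> m = 22

Answer: 22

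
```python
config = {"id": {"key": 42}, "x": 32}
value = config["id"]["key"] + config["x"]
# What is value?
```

Answer: 74

Derivation:
Trace (tracking value):
config = {'id': {'key': 42}, 'x': 32}  # -> config = {'id': {'key': 42}, 'x': 32}
value = config['id']['key'] + config['x']  # -> value = 74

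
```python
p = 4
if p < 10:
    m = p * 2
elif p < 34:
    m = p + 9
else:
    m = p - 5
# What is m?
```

Answer: 8

Derivation:
Trace (tracking m):
p = 4  # -> p = 4
if p < 10:  # condition is True
    m = p * 2  # -> m = 8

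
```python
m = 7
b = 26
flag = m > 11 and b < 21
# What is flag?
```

Answer: False

Derivation:
Trace (tracking flag):
m = 7  # -> m = 7
b = 26  # -> b = 26
flag = m > 11 and b < 21  # -> flag = False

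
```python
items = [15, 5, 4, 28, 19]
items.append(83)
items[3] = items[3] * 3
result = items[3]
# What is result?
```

Trace (tracking result):
items = [15, 5, 4, 28, 19]  # -> items = [15, 5, 4, 28, 19]
items.append(83)  # -> items = [15, 5, 4, 28, 19, 83]
items[3] = items[3] * 3  # -> items = [15, 5, 4, 84, 19, 83]
result = items[3]  # -> result = 84

Answer: 84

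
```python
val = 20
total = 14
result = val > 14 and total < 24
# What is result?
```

Answer: True

Derivation:
Trace (tracking result):
val = 20  # -> val = 20
total = 14  # -> total = 14
result = val > 14 and total < 24  # -> result = True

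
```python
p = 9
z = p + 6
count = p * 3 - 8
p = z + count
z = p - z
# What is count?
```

Trace (tracking count):
p = 9  # -> p = 9
z = p + 6  # -> z = 15
count = p * 3 - 8  # -> count = 19
p = z + count  # -> p = 34
z = p - z  # -> z = 19

Answer: 19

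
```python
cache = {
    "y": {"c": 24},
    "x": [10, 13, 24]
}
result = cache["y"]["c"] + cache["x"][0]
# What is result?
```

Trace (tracking result):
cache = {'y': {'c': 24}, 'x': [10, 13, 24]}  # -> cache = {'y': {'c': 24}, 'x': [10, 13, 24]}
result = cache['y']['c'] + cache['x'][0]  # -> result = 34

Answer: 34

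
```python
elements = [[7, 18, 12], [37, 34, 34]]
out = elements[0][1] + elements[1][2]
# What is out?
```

Answer: 52

Derivation:
Trace (tracking out):
elements = [[7, 18, 12], [37, 34, 34]]  # -> elements = [[7, 18, 12], [37, 34, 34]]
out = elements[0][1] + elements[1][2]  # -> out = 52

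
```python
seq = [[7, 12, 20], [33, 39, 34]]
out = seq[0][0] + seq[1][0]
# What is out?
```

Answer: 40

Derivation:
Trace (tracking out):
seq = [[7, 12, 20], [33, 39, 34]]  # -> seq = [[7, 12, 20], [33, 39, 34]]
out = seq[0][0] + seq[1][0]  # -> out = 40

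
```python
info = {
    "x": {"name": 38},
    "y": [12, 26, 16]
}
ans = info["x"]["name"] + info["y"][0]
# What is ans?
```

Trace (tracking ans):
info = {'x': {'name': 38}, 'y': [12, 26, 16]}  # -> info = {'x': {'name': 38}, 'y': [12, 26, 16]}
ans = info['x']['name'] + info['y'][0]  # -> ans = 50

Answer: 50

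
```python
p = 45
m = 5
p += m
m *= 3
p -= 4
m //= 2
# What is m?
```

Answer: 7

Derivation:
Trace (tracking m):
p = 45  # -> p = 45
m = 5  # -> m = 5
p += m  # -> p = 50
m *= 3  # -> m = 15
p -= 4  # -> p = 46
m //= 2  # -> m = 7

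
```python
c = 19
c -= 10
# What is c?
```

Trace (tracking c):
c = 19  # -> c = 19
c -= 10  # -> c = 9

Answer: 9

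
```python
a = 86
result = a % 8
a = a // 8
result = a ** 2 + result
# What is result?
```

Answer: 106

Derivation:
Trace (tracking result):
a = 86  # -> a = 86
result = a % 8  # -> result = 6
a = a // 8  # -> a = 10
result = a ** 2 + result  # -> result = 106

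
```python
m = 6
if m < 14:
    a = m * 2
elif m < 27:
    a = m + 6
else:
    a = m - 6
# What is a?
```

Trace (tracking a):
m = 6  # -> m = 6
if m < 14:  # condition is True
    a = m * 2  # -> a = 12

Answer: 12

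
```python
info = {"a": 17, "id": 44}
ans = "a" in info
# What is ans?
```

Trace (tracking ans):
info = {'a': 17, 'id': 44}  # -> info = {'a': 17, 'id': 44}
ans = 'a' in info  # -> ans = True

Answer: True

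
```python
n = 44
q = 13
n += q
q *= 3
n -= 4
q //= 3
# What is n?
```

Answer: 53

Derivation:
Trace (tracking n):
n = 44  # -> n = 44
q = 13  # -> q = 13
n += q  # -> n = 57
q *= 3  # -> q = 39
n -= 4  # -> n = 53
q //= 3  # -> q = 13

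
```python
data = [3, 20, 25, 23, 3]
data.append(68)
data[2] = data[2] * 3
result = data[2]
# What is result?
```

Trace (tracking result):
data = [3, 20, 25, 23, 3]  # -> data = [3, 20, 25, 23, 3]
data.append(68)  # -> data = [3, 20, 25, 23, 3, 68]
data[2] = data[2] * 3  # -> data = [3, 20, 75, 23, 3, 68]
result = data[2]  # -> result = 75

Answer: 75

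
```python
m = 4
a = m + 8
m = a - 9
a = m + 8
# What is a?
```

Answer: 11

Derivation:
Trace (tracking a):
m = 4  # -> m = 4
a = m + 8  # -> a = 12
m = a - 9  # -> m = 3
a = m + 8  # -> a = 11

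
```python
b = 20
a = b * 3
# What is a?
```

Trace (tracking a):
b = 20  # -> b = 20
a = b * 3  # -> a = 60

Answer: 60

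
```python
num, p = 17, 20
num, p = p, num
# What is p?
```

Answer: 17

Derivation:
Trace (tracking p):
num, p = (17, 20)  # -> num = 17, p = 20
num, p = (p, num)  # -> num = 20, p = 17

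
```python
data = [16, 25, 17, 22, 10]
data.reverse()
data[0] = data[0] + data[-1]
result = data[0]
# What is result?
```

Answer: 26

Derivation:
Trace (tracking result):
data = [16, 25, 17, 22, 10]  # -> data = [16, 25, 17, 22, 10]
data.reverse()  # -> data = [10, 22, 17, 25, 16]
data[0] = data[0] + data[-1]  # -> data = [26, 22, 17, 25, 16]
result = data[0]  # -> result = 26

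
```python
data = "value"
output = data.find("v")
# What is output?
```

Answer: 0

Derivation:
Trace (tracking output):
data = 'value'  # -> data = 'value'
output = data.find('v')  # -> output = 0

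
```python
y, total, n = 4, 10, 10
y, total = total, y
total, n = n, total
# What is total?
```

Trace (tracking total):
y, total, n = (4, 10, 10)  # -> y = 4, total = 10, n = 10
y, total = (total, y)  # -> y = 10, total = 4
total, n = (n, total)  # -> total = 10, n = 4

Answer: 10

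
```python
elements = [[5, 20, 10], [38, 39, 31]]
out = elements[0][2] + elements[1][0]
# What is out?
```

Answer: 48

Derivation:
Trace (tracking out):
elements = [[5, 20, 10], [38, 39, 31]]  # -> elements = [[5, 20, 10], [38, 39, 31]]
out = elements[0][2] + elements[1][0]  # -> out = 48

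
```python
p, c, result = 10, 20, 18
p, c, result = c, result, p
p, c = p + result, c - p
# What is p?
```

Answer: 30

Derivation:
Trace (tracking p):
p, c, result = (10, 20, 18)  # -> p = 10, c = 20, result = 18
p, c, result = (c, result, p)  # -> p = 20, c = 18, result = 10
p, c = (p + result, c - p)  # -> p = 30, c = -2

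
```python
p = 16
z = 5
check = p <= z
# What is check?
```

Trace (tracking check):
p = 16  # -> p = 16
z = 5  # -> z = 5
check = p <= z  # -> check = False

Answer: False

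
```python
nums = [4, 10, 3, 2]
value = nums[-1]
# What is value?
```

Answer: 2

Derivation:
Trace (tracking value):
nums = [4, 10, 3, 2]  # -> nums = [4, 10, 3, 2]
value = nums[-1]  # -> value = 2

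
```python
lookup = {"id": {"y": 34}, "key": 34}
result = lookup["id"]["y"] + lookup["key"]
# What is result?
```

Answer: 68

Derivation:
Trace (tracking result):
lookup = {'id': {'y': 34}, 'key': 34}  # -> lookup = {'id': {'y': 34}, 'key': 34}
result = lookup['id']['y'] + lookup['key']  # -> result = 68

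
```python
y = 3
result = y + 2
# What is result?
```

Trace (tracking result):
y = 3  # -> y = 3
result = y + 2  # -> result = 5

Answer: 5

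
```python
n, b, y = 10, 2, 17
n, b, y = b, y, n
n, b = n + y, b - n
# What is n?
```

Trace (tracking n):
n, b, y = (10, 2, 17)  # -> n = 10, b = 2, y = 17
n, b, y = (b, y, n)  # -> n = 2, b = 17, y = 10
n, b = (n + y, b - n)  # -> n = 12, b = 15

Answer: 12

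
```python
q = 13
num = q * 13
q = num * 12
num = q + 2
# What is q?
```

Answer: 2028

Derivation:
Trace (tracking q):
q = 13  # -> q = 13
num = q * 13  # -> num = 169
q = num * 12  # -> q = 2028
num = q + 2  # -> num = 2030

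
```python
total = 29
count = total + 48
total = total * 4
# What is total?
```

Trace (tracking total):
total = 29  # -> total = 29
count = total + 48  # -> count = 77
total = total * 4  # -> total = 116

Answer: 116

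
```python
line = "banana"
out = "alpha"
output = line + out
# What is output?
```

Trace (tracking output):
line = 'banana'  # -> line = 'banana'
out = 'alpha'  # -> out = 'alpha'
output = line + out  # -> output = 'bananaalpha'

Answer: 'bananaalpha'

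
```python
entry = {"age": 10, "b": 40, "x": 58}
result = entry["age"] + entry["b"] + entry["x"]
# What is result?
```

Answer: 108

Derivation:
Trace (tracking result):
entry = {'age': 10, 'b': 40, 'x': 58}  # -> entry = {'age': 10, 'b': 40, 'x': 58}
result = entry['age'] + entry['b'] + entry['x']  # -> result = 108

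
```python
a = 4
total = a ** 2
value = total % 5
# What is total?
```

Trace (tracking total):
a = 4  # -> a = 4
total = a ** 2  # -> total = 16
value = total % 5  # -> value = 1

Answer: 16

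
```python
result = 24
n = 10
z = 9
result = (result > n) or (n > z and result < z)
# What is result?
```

Trace (tracking result):
result = 24  # -> result = 24
n = 10  # -> n = 10
z = 9  # -> z = 9
result = result > n or (n > z and result < z)  # -> result = True

Answer: True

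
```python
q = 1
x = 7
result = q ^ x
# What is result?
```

Trace (tracking result):
q = 1  # -> q = 1
x = 7  # -> x = 7
result = q ^ x  # -> result = 6

Answer: 6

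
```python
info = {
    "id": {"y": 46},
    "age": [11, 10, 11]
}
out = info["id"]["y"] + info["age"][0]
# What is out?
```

Trace (tracking out):
info = {'id': {'y': 46}, 'age': [11, 10, 11]}  # -> info = {'id': {'y': 46}, 'age': [11, 10, 11]}
out = info['id']['y'] + info['age'][0]  # -> out = 57

Answer: 57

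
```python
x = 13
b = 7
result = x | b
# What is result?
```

Answer: 15

Derivation:
Trace (tracking result):
x = 13  # -> x = 13
b = 7  # -> b = 7
result = x | b  # -> result = 15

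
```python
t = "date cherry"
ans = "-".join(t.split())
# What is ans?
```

Trace (tracking ans):
t = 'date cherry'  # -> t = 'date cherry'
ans = '-'.join(t.split())  # -> ans = 'date-cherry'

Answer: 'date-cherry'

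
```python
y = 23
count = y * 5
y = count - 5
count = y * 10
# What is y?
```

Answer: 110

Derivation:
Trace (tracking y):
y = 23  # -> y = 23
count = y * 5  # -> count = 115
y = count - 5  # -> y = 110
count = y * 10  # -> count = 1100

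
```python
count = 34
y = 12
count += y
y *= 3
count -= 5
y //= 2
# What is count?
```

Answer: 41

Derivation:
Trace (tracking count):
count = 34  # -> count = 34
y = 12  # -> y = 12
count += y  # -> count = 46
y *= 3  # -> y = 36
count -= 5  # -> count = 41
y //= 2  # -> y = 18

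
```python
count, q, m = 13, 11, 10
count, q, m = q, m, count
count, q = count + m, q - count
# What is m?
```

Answer: 13

Derivation:
Trace (tracking m):
count, q, m = (13, 11, 10)  # -> count = 13, q = 11, m = 10
count, q, m = (q, m, count)  # -> count = 11, q = 10, m = 13
count, q = (count + m, q - count)  # -> count = 24, q = -1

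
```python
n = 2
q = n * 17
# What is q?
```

Answer: 34

Derivation:
Trace (tracking q):
n = 2  # -> n = 2
q = n * 17  # -> q = 34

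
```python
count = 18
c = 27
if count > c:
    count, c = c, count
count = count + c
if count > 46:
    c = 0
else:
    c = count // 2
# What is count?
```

Answer: 45

Derivation:
Trace (tracking count):
count = 18  # -> count = 18
c = 27  # -> c = 27
if count > c:  # condition is False
count = count + c  # -> count = 45
if count > 46:  # condition is False
else:
    c = count // 2  # -> c = 22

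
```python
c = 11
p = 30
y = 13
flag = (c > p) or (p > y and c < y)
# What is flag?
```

Answer: True

Derivation:
Trace (tracking flag):
c = 11  # -> c = 11
p = 30  # -> p = 30
y = 13  # -> y = 13
flag = c > p or (p > y and c < y)  # -> flag = True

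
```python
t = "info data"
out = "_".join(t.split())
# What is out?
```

Trace (tracking out):
t = 'info data'  # -> t = 'info data'
out = '_'.join(t.split())  # -> out = 'info_data'

Answer: 'info_data'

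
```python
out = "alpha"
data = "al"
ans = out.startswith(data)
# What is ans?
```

Answer: True

Derivation:
Trace (tracking ans):
out = 'alpha'  # -> out = 'alpha'
data = 'al'  # -> data = 'al'
ans = out.startswith(data)  # -> ans = True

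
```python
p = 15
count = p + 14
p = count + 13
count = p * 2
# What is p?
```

Trace (tracking p):
p = 15  # -> p = 15
count = p + 14  # -> count = 29
p = count + 13  # -> p = 42
count = p * 2  # -> count = 84

Answer: 42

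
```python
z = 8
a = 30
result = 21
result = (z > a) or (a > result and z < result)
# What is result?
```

Answer: True

Derivation:
Trace (tracking result):
z = 8  # -> z = 8
a = 30  # -> a = 30
result = 21  # -> result = 21
result = z > a or (a > result and z < result)  # -> result = True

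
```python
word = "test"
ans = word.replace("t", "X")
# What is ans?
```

Answer: 'XesX'

Derivation:
Trace (tracking ans):
word = 'test'  # -> word = 'test'
ans = word.replace('t', 'X')  # -> ans = 'XesX'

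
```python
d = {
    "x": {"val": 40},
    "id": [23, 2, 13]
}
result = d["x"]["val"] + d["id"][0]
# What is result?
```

Trace (tracking result):
d = {'x': {'val': 40}, 'id': [23, 2, 13]}  # -> d = {'x': {'val': 40}, 'id': [23, 2, 13]}
result = d['x']['val'] + d['id'][0]  # -> result = 63

Answer: 63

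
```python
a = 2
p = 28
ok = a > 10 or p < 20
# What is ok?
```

Answer: False

Derivation:
Trace (tracking ok):
a = 2  # -> a = 2
p = 28  # -> p = 28
ok = a > 10 or p < 20  # -> ok = False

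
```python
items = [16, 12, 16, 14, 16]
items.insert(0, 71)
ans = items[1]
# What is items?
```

Trace (tracking items):
items = [16, 12, 16, 14, 16]  # -> items = [16, 12, 16, 14, 16]
items.insert(0, 71)  # -> items = [71, 16, 12, 16, 14, 16]
ans = items[1]  # -> ans = 16

Answer: [71, 16, 12, 16, 14, 16]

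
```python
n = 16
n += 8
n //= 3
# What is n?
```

Answer: 8

Derivation:
Trace (tracking n):
n = 16  # -> n = 16
n += 8  # -> n = 24
n //= 3  # -> n = 8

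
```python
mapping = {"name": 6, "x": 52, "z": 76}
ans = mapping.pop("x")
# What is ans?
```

Answer: 52

Derivation:
Trace (tracking ans):
mapping = {'name': 6, 'x': 52, 'z': 76}  # -> mapping = {'name': 6, 'x': 52, 'z': 76}
ans = mapping.pop('x')  # -> ans = 52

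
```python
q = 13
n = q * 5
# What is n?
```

Answer: 65

Derivation:
Trace (tracking n):
q = 13  # -> q = 13
n = q * 5  # -> n = 65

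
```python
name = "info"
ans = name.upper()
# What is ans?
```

Trace (tracking ans):
name = 'info'  # -> name = 'info'
ans = name.upper()  # -> ans = 'INFO'

Answer: 'INFO'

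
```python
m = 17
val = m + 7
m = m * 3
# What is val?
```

Trace (tracking val):
m = 17  # -> m = 17
val = m + 7  # -> val = 24
m = m * 3  # -> m = 51

Answer: 24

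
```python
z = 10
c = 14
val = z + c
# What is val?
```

Answer: 24

Derivation:
Trace (tracking val):
z = 10  # -> z = 10
c = 14  # -> c = 14
val = z + c  # -> val = 24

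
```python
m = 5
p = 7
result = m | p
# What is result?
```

Trace (tracking result):
m = 5  # -> m = 5
p = 7  # -> p = 7
result = m | p  # -> result = 7

Answer: 7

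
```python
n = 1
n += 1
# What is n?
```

Answer: 2

Derivation:
Trace (tracking n):
n = 1  # -> n = 1
n += 1  # -> n = 2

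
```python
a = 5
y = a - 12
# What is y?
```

Trace (tracking y):
a = 5  # -> a = 5
y = a - 12  # -> y = -7

Answer: -7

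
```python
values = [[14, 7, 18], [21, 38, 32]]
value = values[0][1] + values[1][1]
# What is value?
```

Trace (tracking value):
values = [[14, 7, 18], [21, 38, 32]]  # -> values = [[14, 7, 18], [21, 38, 32]]
value = values[0][1] + values[1][1]  # -> value = 45

Answer: 45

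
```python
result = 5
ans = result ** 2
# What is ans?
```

Trace (tracking ans):
result = 5  # -> result = 5
ans = result ** 2  # -> ans = 25

Answer: 25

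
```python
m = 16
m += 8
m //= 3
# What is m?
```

Answer: 8

Derivation:
Trace (tracking m):
m = 16  # -> m = 16
m += 8  # -> m = 24
m //= 3  # -> m = 8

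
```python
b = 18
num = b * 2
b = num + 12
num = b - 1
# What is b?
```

Answer: 48

Derivation:
Trace (tracking b):
b = 18  # -> b = 18
num = b * 2  # -> num = 36
b = num + 12  # -> b = 48
num = b - 1  # -> num = 47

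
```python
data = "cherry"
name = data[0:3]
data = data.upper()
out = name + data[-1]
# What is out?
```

Answer: 'cheY'

Derivation:
Trace (tracking out):
data = 'cherry'  # -> data = 'cherry'
name = data[0:3]  # -> name = 'che'
data = data.upper()  # -> data = 'CHERRY'
out = name + data[-1]  # -> out = 'cheY'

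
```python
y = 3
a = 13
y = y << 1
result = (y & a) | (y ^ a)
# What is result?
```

Answer: 15

Derivation:
Trace (tracking result):
y = 3  # -> y = 3
a = 13  # -> a = 13
y = y << 1  # -> y = 6
result = y & a | y ^ a  # -> result = 15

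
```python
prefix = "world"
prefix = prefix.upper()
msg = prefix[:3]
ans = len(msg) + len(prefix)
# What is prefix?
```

Trace (tracking prefix):
prefix = 'world'  # -> prefix = 'world'
prefix = prefix.upper()  # -> prefix = 'WORLD'
msg = prefix[:3]  # -> msg = 'WOR'
ans = len(msg) + len(prefix)  # -> ans = 8

Answer: 'WORLD'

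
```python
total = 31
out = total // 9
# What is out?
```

Trace (tracking out):
total = 31  # -> total = 31
out = total // 9  # -> out = 3

Answer: 3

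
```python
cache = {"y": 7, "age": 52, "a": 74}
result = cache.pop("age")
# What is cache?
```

Answer: {'y': 7, 'a': 74}

Derivation:
Trace (tracking cache):
cache = {'y': 7, 'age': 52, 'a': 74}  # -> cache = {'y': 7, 'age': 52, 'a': 74}
result = cache.pop('age')  # -> result = 52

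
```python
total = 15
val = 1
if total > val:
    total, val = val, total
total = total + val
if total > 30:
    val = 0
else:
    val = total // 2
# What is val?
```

Answer: 8

Derivation:
Trace (tracking val):
total = 15  # -> total = 15
val = 1  # -> val = 1
if total > val:  # condition is True
    total, val = (val, total)  # -> total = 1, val = 15
total = total + val  # -> total = 16
if total > 30:  # condition is False
else:
    val = total // 2  # -> val = 8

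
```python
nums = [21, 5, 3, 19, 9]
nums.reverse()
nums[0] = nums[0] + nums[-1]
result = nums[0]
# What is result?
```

Answer: 30

Derivation:
Trace (tracking result):
nums = [21, 5, 3, 19, 9]  # -> nums = [21, 5, 3, 19, 9]
nums.reverse()  # -> nums = [9, 19, 3, 5, 21]
nums[0] = nums[0] + nums[-1]  # -> nums = [30, 19, 3, 5, 21]
result = nums[0]  # -> result = 30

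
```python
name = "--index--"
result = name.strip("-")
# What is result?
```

Answer: 'index'

Derivation:
Trace (tracking result):
name = '--index--'  # -> name = '--index--'
result = name.strip('-')  # -> result = 'index'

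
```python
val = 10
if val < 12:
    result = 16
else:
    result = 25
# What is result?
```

Answer: 16

Derivation:
Trace (tracking result):
val = 10  # -> val = 10
if val < 12:  # condition is True
    result = 16  # -> result = 16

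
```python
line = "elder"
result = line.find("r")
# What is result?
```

Trace (tracking result):
line = 'elder'  # -> line = 'elder'
result = line.find('r')  # -> result = 4

Answer: 4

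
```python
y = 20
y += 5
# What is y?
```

Answer: 25

Derivation:
Trace (tracking y):
y = 20  # -> y = 20
y += 5  # -> y = 25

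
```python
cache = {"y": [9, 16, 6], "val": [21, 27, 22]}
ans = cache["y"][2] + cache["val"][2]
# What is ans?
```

Trace (tracking ans):
cache = {'y': [9, 16, 6], 'val': [21, 27, 22]}  # -> cache = {'y': [9, 16, 6], 'val': [21, 27, 22]}
ans = cache['y'][2] + cache['val'][2]  # -> ans = 28

Answer: 28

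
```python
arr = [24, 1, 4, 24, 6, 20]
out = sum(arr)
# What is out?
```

Answer: 79

Derivation:
Trace (tracking out):
arr = [24, 1, 4, 24, 6, 20]  # -> arr = [24, 1, 4, 24, 6, 20]
out = sum(arr)  # -> out = 79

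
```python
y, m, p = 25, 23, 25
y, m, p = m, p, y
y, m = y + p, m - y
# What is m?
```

Trace (tracking m):
y, m, p = (25, 23, 25)  # -> y = 25, m = 23, p = 25
y, m, p = (m, p, y)  # -> y = 23, m = 25, p = 25
y, m = (y + p, m - y)  # -> y = 48, m = 2

Answer: 2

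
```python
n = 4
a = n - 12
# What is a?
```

Trace (tracking a):
n = 4  # -> n = 4
a = n - 12  # -> a = -8

Answer: -8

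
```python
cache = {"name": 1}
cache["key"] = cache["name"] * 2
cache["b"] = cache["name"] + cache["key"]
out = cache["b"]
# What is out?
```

Answer: 3

Derivation:
Trace (tracking out):
cache = {'name': 1}  # -> cache = {'name': 1}
cache['key'] = cache['name'] * 2  # -> cache = {'name': 1, 'key': 2}
cache['b'] = cache['name'] + cache['key']  # -> cache = {'name': 1, 'key': 2, 'b': 3}
out = cache['b']  # -> out = 3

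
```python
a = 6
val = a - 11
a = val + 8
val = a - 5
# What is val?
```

Trace (tracking val):
a = 6  # -> a = 6
val = a - 11  # -> val = -5
a = val + 8  # -> a = 3
val = a - 5  # -> val = -2

Answer: -2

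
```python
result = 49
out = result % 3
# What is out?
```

Trace (tracking out):
result = 49  # -> result = 49
out = result % 3  # -> out = 1

Answer: 1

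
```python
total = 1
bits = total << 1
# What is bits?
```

Trace (tracking bits):
total = 1  # -> total = 1
bits = total << 1  # -> bits = 2

Answer: 2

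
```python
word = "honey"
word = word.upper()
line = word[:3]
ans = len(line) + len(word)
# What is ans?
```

Answer: 8

Derivation:
Trace (tracking ans):
word = 'honey'  # -> word = 'honey'
word = word.upper()  # -> word = 'HONEY'
line = word[:3]  # -> line = 'HON'
ans = len(line) + len(word)  # -> ans = 8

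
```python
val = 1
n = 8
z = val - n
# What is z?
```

Trace (tracking z):
val = 1  # -> val = 1
n = 8  # -> n = 8
z = val - n  # -> z = -7

Answer: -7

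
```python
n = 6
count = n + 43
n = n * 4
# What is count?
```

Trace (tracking count):
n = 6  # -> n = 6
count = n + 43  # -> count = 49
n = n * 4  # -> n = 24

Answer: 49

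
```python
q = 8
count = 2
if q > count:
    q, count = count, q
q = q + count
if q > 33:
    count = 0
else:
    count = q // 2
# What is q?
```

Answer: 10

Derivation:
Trace (tracking q):
q = 8  # -> q = 8
count = 2  # -> count = 2
if q > count:  # condition is True
    q, count = (count, q)  # -> q = 2, count = 8
q = q + count  # -> q = 10
if q > 33:  # condition is False
else:
    count = q // 2  # -> count = 5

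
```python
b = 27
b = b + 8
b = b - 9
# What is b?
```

Trace (tracking b):
b = 27  # -> b = 27
b = b + 8  # -> b = 35
b = b - 9  # -> b = 26

Answer: 26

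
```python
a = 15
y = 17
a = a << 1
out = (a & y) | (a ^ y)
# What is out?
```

Trace (tracking out):
a = 15  # -> a = 15
y = 17  # -> y = 17
a = a << 1  # -> a = 30
out = a & y | a ^ y  # -> out = 31

Answer: 31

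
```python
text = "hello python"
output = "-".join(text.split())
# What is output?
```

Answer: 'hello-python'

Derivation:
Trace (tracking output):
text = 'hello python'  # -> text = 'hello python'
output = '-'.join(text.split())  # -> output = 'hello-python'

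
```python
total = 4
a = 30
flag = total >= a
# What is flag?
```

Answer: False

Derivation:
Trace (tracking flag):
total = 4  # -> total = 4
a = 30  # -> a = 30
flag = total >= a  # -> flag = False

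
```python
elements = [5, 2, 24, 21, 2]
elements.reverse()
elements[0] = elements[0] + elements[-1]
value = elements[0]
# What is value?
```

Trace (tracking value):
elements = [5, 2, 24, 21, 2]  # -> elements = [5, 2, 24, 21, 2]
elements.reverse()  # -> elements = [2, 21, 24, 2, 5]
elements[0] = elements[0] + elements[-1]  # -> elements = [7, 21, 24, 2, 5]
value = elements[0]  # -> value = 7

Answer: 7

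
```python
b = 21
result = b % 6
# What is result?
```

Trace (tracking result):
b = 21  # -> b = 21
result = b % 6  # -> result = 3

Answer: 3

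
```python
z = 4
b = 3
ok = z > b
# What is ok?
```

Trace (tracking ok):
z = 4  # -> z = 4
b = 3  # -> b = 3
ok = z > b  # -> ok = True

Answer: True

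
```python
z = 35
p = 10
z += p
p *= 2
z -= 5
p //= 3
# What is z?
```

Answer: 40

Derivation:
Trace (tracking z):
z = 35  # -> z = 35
p = 10  # -> p = 10
z += p  # -> z = 45
p *= 2  # -> p = 20
z -= 5  # -> z = 40
p //= 3  # -> p = 6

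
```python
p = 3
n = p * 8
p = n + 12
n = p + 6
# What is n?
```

Trace (tracking n):
p = 3  # -> p = 3
n = p * 8  # -> n = 24
p = n + 12  # -> p = 36
n = p + 6  # -> n = 42

Answer: 42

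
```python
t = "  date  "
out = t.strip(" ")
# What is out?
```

Trace (tracking out):
t = '  date  '  # -> t = '  date  '
out = t.strip(' ')  # -> out = 'date'

Answer: 'date'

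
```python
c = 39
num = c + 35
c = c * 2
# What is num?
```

Answer: 74

Derivation:
Trace (tracking num):
c = 39  # -> c = 39
num = c + 35  # -> num = 74
c = c * 2  # -> c = 78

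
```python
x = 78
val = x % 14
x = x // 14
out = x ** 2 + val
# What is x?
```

Trace (tracking x):
x = 78  # -> x = 78
val = x % 14  # -> val = 8
x = x // 14  # -> x = 5
out = x ** 2 + val  # -> out = 33

Answer: 5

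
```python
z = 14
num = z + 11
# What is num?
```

Trace (tracking num):
z = 14  # -> z = 14
num = z + 11  # -> num = 25

Answer: 25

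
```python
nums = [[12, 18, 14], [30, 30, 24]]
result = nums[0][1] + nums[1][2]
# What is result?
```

Answer: 42

Derivation:
Trace (tracking result):
nums = [[12, 18, 14], [30, 30, 24]]  # -> nums = [[12, 18, 14], [30, 30, 24]]
result = nums[0][1] + nums[1][2]  # -> result = 42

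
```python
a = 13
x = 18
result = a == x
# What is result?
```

Trace (tracking result):
a = 13  # -> a = 13
x = 18  # -> x = 18
result = a == x  # -> result = False

Answer: False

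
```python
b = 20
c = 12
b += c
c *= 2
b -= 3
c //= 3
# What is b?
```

Trace (tracking b):
b = 20  # -> b = 20
c = 12  # -> c = 12
b += c  # -> b = 32
c *= 2  # -> c = 24
b -= 3  # -> b = 29
c //= 3  # -> c = 8

Answer: 29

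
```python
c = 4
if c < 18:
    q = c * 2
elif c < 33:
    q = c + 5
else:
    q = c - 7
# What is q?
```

Answer: 8

Derivation:
Trace (tracking q):
c = 4  # -> c = 4
if c < 18:  # condition is True
    q = c * 2  # -> q = 8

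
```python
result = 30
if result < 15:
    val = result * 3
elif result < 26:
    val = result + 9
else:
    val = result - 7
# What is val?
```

Trace (tracking val):
result = 30  # -> result = 30
if result < 15:  # condition is False
elif result < 26:  # condition is False
else:
    val = result - 7  # -> val = 23

Answer: 23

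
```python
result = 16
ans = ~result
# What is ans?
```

Answer: -17

Derivation:
Trace (tracking ans):
result = 16  # -> result = 16
ans = ~result  # -> ans = -17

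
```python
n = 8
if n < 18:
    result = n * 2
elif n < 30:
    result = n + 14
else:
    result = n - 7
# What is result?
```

Answer: 16

Derivation:
Trace (tracking result):
n = 8  # -> n = 8
if n < 18:  # condition is True
    result = n * 2  # -> result = 16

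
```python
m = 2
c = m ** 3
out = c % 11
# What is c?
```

Trace (tracking c):
m = 2  # -> m = 2
c = m ** 3  # -> c = 8
out = c % 11  # -> out = 8

Answer: 8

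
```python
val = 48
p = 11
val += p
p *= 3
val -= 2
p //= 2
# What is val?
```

Answer: 57

Derivation:
Trace (tracking val):
val = 48  # -> val = 48
p = 11  # -> p = 11
val += p  # -> val = 59
p *= 3  # -> p = 33
val -= 2  # -> val = 57
p //= 2  # -> p = 16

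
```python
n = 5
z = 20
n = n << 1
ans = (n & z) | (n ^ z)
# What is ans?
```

Trace (tracking ans):
n = 5  # -> n = 5
z = 20  # -> z = 20
n = n << 1  # -> n = 10
ans = n & z | n ^ z  # -> ans = 30

Answer: 30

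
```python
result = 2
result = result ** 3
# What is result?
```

Trace (tracking result):
result = 2  # -> result = 2
result = result ** 3  # -> result = 8

Answer: 8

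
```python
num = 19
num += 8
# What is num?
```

Trace (tracking num):
num = 19  # -> num = 19
num += 8  # -> num = 27

Answer: 27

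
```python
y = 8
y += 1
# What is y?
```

Trace (tracking y):
y = 8  # -> y = 8
y += 1  # -> y = 9

Answer: 9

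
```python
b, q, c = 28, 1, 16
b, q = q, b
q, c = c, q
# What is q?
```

Trace (tracking q):
b, q, c = (28, 1, 16)  # -> b = 28, q = 1, c = 16
b, q = (q, b)  # -> b = 1, q = 28
q, c = (c, q)  # -> q = 16, c = 28

Answer: 16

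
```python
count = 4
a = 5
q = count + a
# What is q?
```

Answer: 9

Derivation:
Trace (tracking q):
count = 4  # -> count = 4
a = 5  # -> a = 5
q = count + a  # -> q = 9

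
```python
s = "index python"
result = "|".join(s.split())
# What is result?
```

Answer: 'index|python'

Derivation:
Trace (tracking result):
s = 'index python'  # -> s = 'index python'
result = '|'.join(s.split())  # -> result = 'index|python'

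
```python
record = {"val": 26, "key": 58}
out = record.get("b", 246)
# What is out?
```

Trace (tracking out):
record = {'val': 26, 'key': 58}  # -> record = {'val': 26, 'key': 58}
out = record.get('b', 246)  # -> out = 246

Answer: 246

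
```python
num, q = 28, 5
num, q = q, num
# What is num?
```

Answer: 5

Derivation:
Trace (tracking num):
num, q = (28, 5)  # -> num = 28, q = 5
num, q = (q, num)  # -> num = 5, q = 28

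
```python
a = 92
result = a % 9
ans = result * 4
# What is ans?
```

Trace (tracking ans):
a = 92  # -> a = 92
result = a % 9  # -> result = 2
ans = result * 4  # -> ans = 8

Answer: 8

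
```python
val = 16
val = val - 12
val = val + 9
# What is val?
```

Answer: 13

Derivation:
Trace (tracking val):
val = 16  # -> val = 16
val = val - 12  # -> val = 4
val = val + 9  # -> val = 13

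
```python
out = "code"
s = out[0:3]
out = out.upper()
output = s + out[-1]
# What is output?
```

Trace (tracking output):
out = 'code'  # -> out = 'code'
s = out[0:3]  # -> s = 'cod'
out = out.upper()  # -> out = 'CODE'
output = s + out[-1]  # -> output = 'codE'

Answer: 'codE'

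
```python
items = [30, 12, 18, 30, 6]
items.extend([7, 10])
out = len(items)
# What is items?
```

Answer: [30, 12, 18, 30, 6, 7, 10]

Derivation:
Trace (tracking items):
items = [30, 12, 18, 30, 6]  # -> items = [30, 12, 18, 30, 6]
items.extend([7, 10])  # -> items = [30, 12, 18, 30, 6, 7, 10]
out = len(items)  # -> out = 7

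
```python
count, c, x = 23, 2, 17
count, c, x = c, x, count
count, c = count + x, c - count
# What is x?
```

Answer: 23

Derivation:
Trace (tracking x):
count, c, x = (23, 2, 17)  # -> count = 23, c = 2, x = 17
count, c, x = (c, x, count)  # -> count = 2, c = 17, x = 23
count, c = (count + x, c - count)  # -> count = 25, c = 15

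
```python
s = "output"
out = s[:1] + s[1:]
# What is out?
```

Trace (tracking out):
s = 'output'  # -> s = 'output'
out = s[:1] + s[1:]  # -> out = 'output'

Answer: 'output'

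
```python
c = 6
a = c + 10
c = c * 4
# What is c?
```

Trace (tracking c):
c = 6  # -> c = 6
a = c + 10  # -> a = 16
c = c * 4  # -> c = 24

Answer: 24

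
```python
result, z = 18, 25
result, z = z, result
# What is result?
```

Answer: 25

Derivation:
Trace (tracking result):
result, z = (18, 25)  # -> result = 18, z = 25
result, z = (z, result)  # -> result = 25, z = 18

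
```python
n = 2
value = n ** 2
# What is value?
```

Trace (tracking value):
n = 2  # -> n = 2
value = n ** 2  # -> value = 4

Answer: 4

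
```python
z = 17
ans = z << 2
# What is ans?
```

Answer: 68

Derivation:
Trace (tracking ans):
z = 17  # -> z = 17
ans = z << 2  # -> ans = 68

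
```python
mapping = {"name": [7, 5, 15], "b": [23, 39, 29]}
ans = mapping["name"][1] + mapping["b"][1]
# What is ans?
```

Trace (tracking ans):
mapping = {'name': [7, 5, 15], 'b': [23, 39, 29]}  # -> mapping = {'name': [7, 5, 15], 'b': [23, 39, 29]}
ans = mapping['name'][1] + mapping['b'][1]  # -> ans = 44

Answer: 44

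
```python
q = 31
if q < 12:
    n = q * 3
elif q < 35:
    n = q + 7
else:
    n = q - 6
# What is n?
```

Trace (tracking n):
q = 31  # -> q = 31
if q < 12:  # condition is False
elif q < 35:  # condition is True
    n = q + 7  # -> n = 38

Answer: 38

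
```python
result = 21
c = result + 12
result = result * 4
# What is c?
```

Answer: 33

Derivation:
Trace (tracking c):
result = 21  # -> result = 21
c = result + 12  # -> c = 33
result = result * 4  # -> result = 84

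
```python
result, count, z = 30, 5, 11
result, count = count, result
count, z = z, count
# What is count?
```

Trace (tracking count):
result, count, z = (30, 5, 11)  # -> result = 30, count = 5, z = 11
result, count = (count, result)  # -> result = 5, count = 30
count, z = (z, count)  # -> count = 11, z = 30

Answer: 11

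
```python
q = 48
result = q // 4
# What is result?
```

Answer: 12

Derivation:
Trace (tracking result):
q = 48  # -> q = 48
result = q // 4  # -> result = 12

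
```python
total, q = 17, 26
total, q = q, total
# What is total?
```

Answer: 26

Derivation:
Trace (tracking total):
total, q = (17, 26)  # -> total = 17, q = 26
total, q = (q, total)  # -> total = 26, q = 17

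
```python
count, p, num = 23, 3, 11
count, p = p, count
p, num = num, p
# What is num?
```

Trace (tracking num):
count, p, num = (23, 3, 11)  # -> count = 23, p = 3, num = 11
count, p = (p, count)  # -> count = 3, p = 23
p, num = (num, p)  # -> p = 11, num = 23

Answer: 23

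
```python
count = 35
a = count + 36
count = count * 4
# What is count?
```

Answer: 140

Derivation:
Trace (tracking count):
count = 35  # -> count = 35
a = count + 36  # -> a = 71
count = count * 4  # -> count = 140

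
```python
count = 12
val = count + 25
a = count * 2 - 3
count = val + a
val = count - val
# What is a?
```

Trace (tracking a):
count = 12  # -> count = 12
val = count + 25  # -> val = 37
a = count * 2 - 3  # -> a = 21
count = val + a  # -> count = 58
val = count - val  # -> val = 21

Answer: 21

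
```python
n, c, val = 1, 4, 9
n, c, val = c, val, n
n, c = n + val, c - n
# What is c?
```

Answer: 5

Derivation:
Trace (tracking c):
n, c, val = (1, 4, 9)  # -> n = 1, c = 4, val = 9
n, c, val = (c, val, n)  # -> n = 4, c = 9, val = 1
n, c = (n + val, c - n)  # -> n = 5, c = 5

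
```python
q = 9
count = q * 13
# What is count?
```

Trace (tracking count):
q = 9  # -> q = 9
count = q * 13  # -> count = 117

Answer: 117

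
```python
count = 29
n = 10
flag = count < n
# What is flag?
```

Trace (tracking flag):
count = 29  # -> count = 29
n = 10  # -> n = 10
flag = count < n  # -> flag = False

Answer: False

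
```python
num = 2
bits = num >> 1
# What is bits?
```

Answer: 1

Derivation:
Trace (tracking bits):
num = 2  # -> num = 2
bits = num >> 1  # -> bits = 1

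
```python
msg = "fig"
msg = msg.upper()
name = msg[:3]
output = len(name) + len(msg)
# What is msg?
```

Answer: 'FIG'

Derivation:
Trace (tracking msg):
msg = 'fig'  # -> msg = 'fig'
msg = msg.upper()  # -> msg = 'FIG'
name = msg[:3]  # -> name = 'FIG'
output = len(name) + len(msg)  # -> output = 6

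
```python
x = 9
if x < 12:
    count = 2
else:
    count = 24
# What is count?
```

Trace (tracking count):
x = 9  # -> x = 9
if x < 12:  # condition is True
    count = 2  # -> count = 2

Answer: 2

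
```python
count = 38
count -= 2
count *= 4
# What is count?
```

Trace (tracking count):
count = 38  # -> count = 38
count -= 2  # -> count = 36
count *= 4  # -> count = 144

Answer: 144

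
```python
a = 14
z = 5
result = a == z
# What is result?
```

Trace (tracking result):
a = 14  # -> a = 14
z = 5  # -> z = 5
result = a == z  # -> result = False

Answer: False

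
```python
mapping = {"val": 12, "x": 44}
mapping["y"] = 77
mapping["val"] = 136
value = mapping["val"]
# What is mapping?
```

Trace (tracking mapping):
mapping = {'val': 12, 'x': 44}  # -> mapping = {'val': 12, 'x': 44}
mapping['y'] = 77  # -> mapping = {'val': 12, 'x': 44, 'y': 77}
mapping['val'] = 136  # -> mapping = {'val': 136, 'x': 44, 'y': 77}
value = mapping['val']  # -> value = 136

Answer: {'val': 136, 'x': 44, 'y': 77}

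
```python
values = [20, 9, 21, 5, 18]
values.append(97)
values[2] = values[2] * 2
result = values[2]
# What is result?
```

Trace (tracking result):
values = [20, 9, 21, 5, 18]  # -> values = [20, 9, 21, 5, 18]
values.append(97)  # -> values = [20, 9, 21, 5, 18, 97]
values[2] = values[2] * 2  # -> values = [20, 9, 42, 5, 18, 97]
result = values[2]  # -> result = 42

Answer: 42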